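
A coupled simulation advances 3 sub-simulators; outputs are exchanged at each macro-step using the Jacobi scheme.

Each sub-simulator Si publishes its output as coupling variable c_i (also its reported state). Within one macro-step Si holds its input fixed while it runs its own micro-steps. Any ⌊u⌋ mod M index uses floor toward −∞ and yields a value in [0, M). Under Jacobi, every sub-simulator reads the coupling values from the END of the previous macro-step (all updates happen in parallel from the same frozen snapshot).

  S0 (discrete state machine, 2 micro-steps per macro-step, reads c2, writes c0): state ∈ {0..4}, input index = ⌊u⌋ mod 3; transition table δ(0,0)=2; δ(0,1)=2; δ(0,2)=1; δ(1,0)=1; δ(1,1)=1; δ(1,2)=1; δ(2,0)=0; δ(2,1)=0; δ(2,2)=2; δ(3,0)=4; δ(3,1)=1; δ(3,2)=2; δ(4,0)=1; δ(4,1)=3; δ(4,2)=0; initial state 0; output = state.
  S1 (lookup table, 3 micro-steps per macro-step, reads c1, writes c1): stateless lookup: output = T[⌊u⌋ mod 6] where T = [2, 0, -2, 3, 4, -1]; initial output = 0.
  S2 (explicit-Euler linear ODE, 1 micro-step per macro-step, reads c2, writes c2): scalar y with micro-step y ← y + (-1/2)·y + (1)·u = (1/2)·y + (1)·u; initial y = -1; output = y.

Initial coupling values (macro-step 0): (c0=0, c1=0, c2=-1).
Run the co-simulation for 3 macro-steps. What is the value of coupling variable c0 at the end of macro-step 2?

c0 at macro-step 2 = 1

macro 1: S0 reads c2=-1 → after 2×micro: 1; S1 reads c1=0 → after 3×micro: 2; S2 reads c2=-1 → after 1×micro: -3/2 ⇒ (c0=1, c1=2, c2=-3/2)
macro 2: S0 reads c2=-3/2 → after 2×micro: 1; S1 reads c1=2 → after 3×micro: -2; S2 reads c2=-3/2 → after 1×micro: -9/4 ⇒ (c0=1, c1=-2, c2=-9/4)
macro 3: S0 reads c2=-9/4 → after 2×micro: 1; S1 reads c1=-2 → after 3×micro: 4; S2 reads c2=-9/4 → after 1×micro: -27/8 ⇒ (c0=1, c1=4, c2=-27/8)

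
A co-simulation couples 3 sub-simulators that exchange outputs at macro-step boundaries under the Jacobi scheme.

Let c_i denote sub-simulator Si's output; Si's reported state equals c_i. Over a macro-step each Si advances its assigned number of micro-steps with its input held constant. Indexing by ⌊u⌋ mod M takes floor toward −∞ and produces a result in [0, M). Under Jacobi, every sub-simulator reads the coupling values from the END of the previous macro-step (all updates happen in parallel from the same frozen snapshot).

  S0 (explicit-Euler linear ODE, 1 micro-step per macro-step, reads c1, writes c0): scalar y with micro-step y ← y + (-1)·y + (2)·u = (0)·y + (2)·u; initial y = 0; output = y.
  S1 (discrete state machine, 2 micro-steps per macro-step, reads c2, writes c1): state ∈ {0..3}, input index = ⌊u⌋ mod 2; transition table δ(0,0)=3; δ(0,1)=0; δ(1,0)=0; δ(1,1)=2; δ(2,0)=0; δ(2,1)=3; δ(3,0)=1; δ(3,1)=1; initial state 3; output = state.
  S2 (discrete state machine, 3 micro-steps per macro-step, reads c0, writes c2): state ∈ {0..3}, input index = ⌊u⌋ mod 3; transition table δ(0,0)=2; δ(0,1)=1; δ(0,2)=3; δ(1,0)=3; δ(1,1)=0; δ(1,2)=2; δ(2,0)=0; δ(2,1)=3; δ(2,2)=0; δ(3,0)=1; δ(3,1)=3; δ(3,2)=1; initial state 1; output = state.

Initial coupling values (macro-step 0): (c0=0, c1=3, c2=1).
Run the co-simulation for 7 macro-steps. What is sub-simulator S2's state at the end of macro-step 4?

macro 1: S0 reads c1=3 → after 1×micro: 6; S1 reads c2=1 → after 2×micro: 2; S2 reads c0=0 → after 3×micro: 3 ⇒ (c0=6, c1=2, c2=3)
macro 2: S0 reads c1=2 → after 1×micro: 4; S1 reads c2=3 → after 2×micro: 1; S2 reads c0=6 → after 3×micro: 1 ⇒ (c0=4, c1=1, c2=1)
macro 3: S0 reads c1=1 → after 1×micro: 2; S1 reads c2=1 → after 2×micro: 3; S2 reads c0=4 → after 3×micro: 0 ⇒ (c0=2, c1=3, c2=0)
macro 4: S0 reads c1=3 → after 1×micro: 6; S1 reads c2=0 → after 2×micro: 0; S2 reads c0=2 → after 3×micro: 2 ⇒ (c0=6, c1=0, c2=2)
macro 5: S0 reads c1=0 → after 1×micro: 0; S1 reads c2=2 → after 2×micro: 1; S2 reads c0=6 → after 3×micro: 0 ⇒ (c0=0, c1=1, c2=0)
macro 6: S0 reads c1=1 → after 1×micro: 2; S1 reads c2=0 → after 2×micro: 3; S2 reads c0=0 → after 3×micro: 2 ⇒ (c0=2, c1=3, c2=2)
macro 7: S0 reads c1=3 → after 1×micro: 6; S1 reads c2=2 → after 2×micro: 0; S2 reads c0=2 → after 3×micro: 1 ⇒ (c0=6, c1=0, c2=1)

S2 state at macro-step 4 = 2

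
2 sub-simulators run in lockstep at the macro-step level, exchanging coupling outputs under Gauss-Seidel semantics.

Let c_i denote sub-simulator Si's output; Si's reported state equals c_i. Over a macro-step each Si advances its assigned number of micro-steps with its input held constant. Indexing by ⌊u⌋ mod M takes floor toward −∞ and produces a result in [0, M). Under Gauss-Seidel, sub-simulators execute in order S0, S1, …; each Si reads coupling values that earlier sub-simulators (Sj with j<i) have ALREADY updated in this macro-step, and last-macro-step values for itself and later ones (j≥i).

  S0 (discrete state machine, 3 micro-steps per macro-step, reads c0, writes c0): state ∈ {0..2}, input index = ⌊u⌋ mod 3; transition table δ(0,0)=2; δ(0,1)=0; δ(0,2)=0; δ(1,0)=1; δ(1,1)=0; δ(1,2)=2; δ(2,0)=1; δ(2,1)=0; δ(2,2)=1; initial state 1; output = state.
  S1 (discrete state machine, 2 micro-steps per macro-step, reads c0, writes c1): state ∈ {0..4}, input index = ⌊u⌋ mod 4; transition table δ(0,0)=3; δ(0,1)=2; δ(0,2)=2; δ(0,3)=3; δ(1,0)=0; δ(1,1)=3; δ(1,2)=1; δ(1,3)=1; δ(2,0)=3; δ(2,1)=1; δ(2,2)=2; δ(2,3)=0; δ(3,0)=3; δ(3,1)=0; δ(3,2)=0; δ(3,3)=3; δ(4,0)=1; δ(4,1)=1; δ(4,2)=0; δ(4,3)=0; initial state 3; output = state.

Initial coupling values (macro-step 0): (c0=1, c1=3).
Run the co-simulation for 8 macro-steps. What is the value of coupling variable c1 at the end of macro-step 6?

macro 1: S0 reads c0=1 → after 3×micro: 0; S1 reads c0=0 → after 2×micro: 3 ⇒ (c0=0, c1=3)
macro 2: S0 reads c0=0 → after 3×micro: 1; S1 reads c0=1 → after 2×micro: 2 ⇒ (c0=1, c1=2)
macro 3: S0 reads c0=1 → after 3×micro: 0; S1 reads c0=0 → after 2×micro: 3 ⇒ (c0=0, c1=3)
macro 4: S0 reads c0=0 → after 3×micro: 1; S1 reads c0=1 → after 2×micro: 2 ⇒ (c0=1, c1=2)
macro 5: S0 reads c0=1 → after 3×micro: 0; S1 reads c0=0 → after 2×micro: 3 ⇒ (c0=0, c1=3)
macro 6: S0 reads c0=0 → after 3×micro: 1; S1 reads c0=1 → after 2×micro: 2 ⇒ (c0=1, c1=2)
macro 7: S0 reads c0=1 → after 3×micro: 0; S1 reads c0=0 → after 2×micro: 3 ⇒ (c0=0, c1=3)
macro 8: S0 reads c0=0 → after 3×micro: 1; S1 reads c0=1 → after 2×micro: 2 ⇒ (c0=1, c1=2)

c1 at macro-step 6 = 2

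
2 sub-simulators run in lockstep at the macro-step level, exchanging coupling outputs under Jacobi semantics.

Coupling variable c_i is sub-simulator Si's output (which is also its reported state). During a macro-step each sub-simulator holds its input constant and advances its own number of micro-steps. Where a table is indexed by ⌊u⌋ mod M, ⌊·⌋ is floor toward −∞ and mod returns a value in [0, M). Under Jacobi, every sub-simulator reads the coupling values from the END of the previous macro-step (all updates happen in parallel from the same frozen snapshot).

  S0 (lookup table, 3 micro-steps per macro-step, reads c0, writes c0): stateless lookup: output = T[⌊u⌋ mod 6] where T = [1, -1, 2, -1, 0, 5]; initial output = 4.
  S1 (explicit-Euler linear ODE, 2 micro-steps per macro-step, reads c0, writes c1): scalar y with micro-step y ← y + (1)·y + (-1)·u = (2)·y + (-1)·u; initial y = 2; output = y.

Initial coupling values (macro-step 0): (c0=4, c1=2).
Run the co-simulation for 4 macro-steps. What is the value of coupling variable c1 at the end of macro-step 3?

c1 at macro-step 3 = -67

macro 1: S0 reads c0=4 → after 3×micro: 0; S1 reads c0=4 → after 2×micro: -4 ⇒ (c0=0, c1=-4)
macro 2: S0 reads c0=0 → after 3×micro: 1; S1 reads c0=0 → after 2×micro: -16 ⇒ (c0=1, c1=-16)
macro 3: S0 reads c0=1 → after 3×micro: -1; S1 reads c0=1 → after 2×micro: -67 ⇒ (c0=-1, c1=-67)
macro 4: S0 reads c0=-1 → after 3×micro: 5; S1 reads c0=-1 → after 2×micro: -265 ⇒ (c0=5, c1=-265)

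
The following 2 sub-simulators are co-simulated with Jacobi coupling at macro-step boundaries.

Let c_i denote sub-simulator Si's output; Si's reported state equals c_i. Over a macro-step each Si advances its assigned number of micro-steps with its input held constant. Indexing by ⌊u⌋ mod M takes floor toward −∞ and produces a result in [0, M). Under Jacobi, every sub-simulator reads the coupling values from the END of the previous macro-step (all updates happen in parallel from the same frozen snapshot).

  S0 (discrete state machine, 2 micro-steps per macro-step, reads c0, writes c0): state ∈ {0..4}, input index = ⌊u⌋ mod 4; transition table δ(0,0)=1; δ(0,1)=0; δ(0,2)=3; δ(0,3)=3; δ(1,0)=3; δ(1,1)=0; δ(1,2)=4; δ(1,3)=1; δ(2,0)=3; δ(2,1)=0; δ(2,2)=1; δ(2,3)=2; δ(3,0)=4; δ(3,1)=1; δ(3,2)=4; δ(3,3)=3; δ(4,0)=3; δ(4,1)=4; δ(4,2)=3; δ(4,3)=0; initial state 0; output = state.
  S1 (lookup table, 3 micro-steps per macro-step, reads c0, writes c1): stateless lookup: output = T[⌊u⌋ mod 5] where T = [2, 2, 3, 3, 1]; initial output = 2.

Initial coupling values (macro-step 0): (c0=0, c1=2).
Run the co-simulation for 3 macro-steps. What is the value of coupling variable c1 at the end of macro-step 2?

macro 1: S0 reads c0=0 → after 2×micro: 3; S1 reads c0=0 → after 3×micro: 2 ⇒ (c0=3, c1=2)
macro 2: S0 reads c0=3 → after 2×micro: 3; S1 reads c0=3 → after 3×micro: 3 ⇒ (c0=3, c1=3)
macro 3: S0 reads c0=3 → after 2×micro: 3; S1 reads c0=3 → after 3×micro: 3 ⇒ (c0=3, c1=3)

c1 at macro-step 2 = 3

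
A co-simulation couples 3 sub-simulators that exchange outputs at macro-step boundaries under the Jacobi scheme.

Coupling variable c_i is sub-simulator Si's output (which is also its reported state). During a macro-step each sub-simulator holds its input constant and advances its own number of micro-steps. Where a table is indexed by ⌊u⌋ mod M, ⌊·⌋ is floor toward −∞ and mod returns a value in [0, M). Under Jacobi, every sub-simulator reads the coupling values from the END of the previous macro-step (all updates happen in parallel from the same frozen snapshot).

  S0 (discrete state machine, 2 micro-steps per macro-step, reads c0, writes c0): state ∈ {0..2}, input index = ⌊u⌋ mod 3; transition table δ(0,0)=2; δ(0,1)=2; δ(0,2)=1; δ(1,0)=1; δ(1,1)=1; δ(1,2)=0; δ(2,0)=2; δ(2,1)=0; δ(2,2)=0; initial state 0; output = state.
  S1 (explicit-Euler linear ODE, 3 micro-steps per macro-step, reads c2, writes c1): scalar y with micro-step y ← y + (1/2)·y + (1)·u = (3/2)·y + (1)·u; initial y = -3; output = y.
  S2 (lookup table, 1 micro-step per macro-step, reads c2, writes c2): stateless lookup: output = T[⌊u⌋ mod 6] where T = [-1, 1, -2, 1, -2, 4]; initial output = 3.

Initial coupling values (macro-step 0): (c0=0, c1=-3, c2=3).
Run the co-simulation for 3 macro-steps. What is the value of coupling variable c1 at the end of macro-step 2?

c1 at macro-step 2 = 1195/64

macro 1: S0 reads c0=0 → after 2×micro: 2; S1 reads c2=3 → after 3×micro: 33/8; S2 reads c2=3 → after 1×micro: 1 ⇒ (c0=2, c1=33/8, c2=1)
macro 2: S0 reads c0=2 → after 2×micro: 1; S1 reads c2=1 → after 3×micro: 1195/64; S2 reads c2=1 → after 1×micro: 1 ⇒ (c0=1, c1=1195/64, c2=1)
macro 3: S0 reads c0=1 → after 2×micro: 1; S1 reads c2=1 → after 3×micro: 34697/512; S2 reads c2=1 → after 1×micro: 1 ⇒ (c0=1, c1=34697/512, c2=1)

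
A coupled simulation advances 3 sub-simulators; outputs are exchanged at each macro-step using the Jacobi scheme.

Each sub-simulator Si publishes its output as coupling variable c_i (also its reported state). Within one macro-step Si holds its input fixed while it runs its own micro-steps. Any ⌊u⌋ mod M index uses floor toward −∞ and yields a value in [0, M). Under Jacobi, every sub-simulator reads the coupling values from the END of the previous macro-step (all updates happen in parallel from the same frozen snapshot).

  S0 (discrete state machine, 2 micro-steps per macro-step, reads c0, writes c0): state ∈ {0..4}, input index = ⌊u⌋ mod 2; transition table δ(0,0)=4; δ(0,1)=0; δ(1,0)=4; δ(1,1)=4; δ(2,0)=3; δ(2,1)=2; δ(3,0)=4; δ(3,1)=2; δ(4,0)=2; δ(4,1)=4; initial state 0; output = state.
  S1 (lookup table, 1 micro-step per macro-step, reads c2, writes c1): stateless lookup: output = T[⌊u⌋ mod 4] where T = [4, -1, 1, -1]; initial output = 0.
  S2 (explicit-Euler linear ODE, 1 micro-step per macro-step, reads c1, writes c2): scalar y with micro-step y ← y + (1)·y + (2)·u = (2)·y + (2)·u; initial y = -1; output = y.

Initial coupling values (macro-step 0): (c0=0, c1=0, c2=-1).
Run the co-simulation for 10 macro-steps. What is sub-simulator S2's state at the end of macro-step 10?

macro 1: S0 reads c0=0 → after 2×micro: 2; S1 reads c2=-1 → after 1×micro: -1; S2 reads c1=0 → after 1×micro: -2 ⇒ (c0=2, c1=-1, c2=-2)
macro 2: S0 reads c0=2 → after 2×micro: 4; S1 reads c2=-2 → after 1×micro: 1; S2 reads c1=-1 → after 1×micro: -6 ⇒ (c0=4, c1=1, c2=-6)
macro 3: S0 reads c0=4 → after 2×micro: 3; S1 reads c2=-6 → after 1×micro: 1; S2 reads c1=1 → after 1×micro: -10 ⇒ (c0=3, c1=1, c2=-10)
macro 4: S0 reads c0=3 → after 2×micro: 2; S1 reads c2=-10 → after 1×micro: 1; S2 reads c1=1 → after 1×micro: -18 ⇒ (c0=2, c1=1, c2=-18)
macro 5: S0 reads c0=2 → after 2×micro: 4; S1 reads c2=-18 → after 1×micro: 1; S2 reads c1=1 → after 1×micro: -34 ⇒ (c0=4, c1=1, c2=-34)
macro 6: S0 reads c0=4 → after 2×micro: 3; S1 reads c2=-34 → after 1×micro: 1; S2 reads c1=1 → after 1×micro: -66 ⇒ (c0=3, c1=1, c2=-66)
macro 7: S0 reads c0=3 → after 2×micro: 2; S1 reads c2=-66 → after 1×micro: 1; S2 reads c1=1 → after 1×micro: -130 ⇒ (c0=2, c1=1, c2=-130)
macro 8: S0 reads c0=2 → after 2×micro: 4; S1 reads c2=-130 → after 1×micro: 1; S2 reads c1=1 → after 1×micro: -258 ⇒ (c0=4, c1=1, c2=-258)
macro 9: S0 reads c0=4 → after 2×micro: 3; S1 reads c2=-258 → after 1×micro: 1; S2 reads c1=1 → after 1×micro: -514 ⇒ (c0=3, c1=1, c2=-514)
macro 10: S0 reads c0=3 → after 2×micro: 2; S1 reads c2=-514 → after 1×micro: 1; S2 reads c1=1 → after 1×micro: -1026 ⇒ (c0=2, c1=1, c2=-1026)

S2 state at macro-step 10 = -1026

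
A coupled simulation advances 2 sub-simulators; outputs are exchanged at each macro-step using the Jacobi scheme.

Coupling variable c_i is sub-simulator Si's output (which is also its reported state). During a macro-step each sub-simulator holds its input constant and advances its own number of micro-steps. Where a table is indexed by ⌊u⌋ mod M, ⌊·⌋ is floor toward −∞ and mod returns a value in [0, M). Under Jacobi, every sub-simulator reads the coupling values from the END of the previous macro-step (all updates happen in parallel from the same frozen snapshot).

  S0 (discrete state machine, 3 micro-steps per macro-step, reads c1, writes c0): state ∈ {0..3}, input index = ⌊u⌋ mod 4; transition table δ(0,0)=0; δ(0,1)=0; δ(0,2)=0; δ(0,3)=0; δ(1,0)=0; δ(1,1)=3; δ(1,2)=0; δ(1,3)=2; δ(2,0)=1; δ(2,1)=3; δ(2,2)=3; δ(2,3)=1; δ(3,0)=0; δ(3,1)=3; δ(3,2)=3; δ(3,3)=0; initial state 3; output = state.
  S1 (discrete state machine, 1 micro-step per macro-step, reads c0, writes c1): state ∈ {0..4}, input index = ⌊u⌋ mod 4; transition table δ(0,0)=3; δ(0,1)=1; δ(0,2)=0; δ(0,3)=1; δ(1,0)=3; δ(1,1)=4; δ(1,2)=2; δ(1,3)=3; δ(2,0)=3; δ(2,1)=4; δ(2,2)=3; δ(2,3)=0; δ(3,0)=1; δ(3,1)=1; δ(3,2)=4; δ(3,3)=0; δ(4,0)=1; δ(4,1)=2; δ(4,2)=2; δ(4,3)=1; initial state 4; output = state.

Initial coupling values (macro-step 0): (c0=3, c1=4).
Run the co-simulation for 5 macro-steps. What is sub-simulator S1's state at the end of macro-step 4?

S1 state at macro-step 4 = 3

macro 1: S0 reads c1=4 → after 3×micro: 0; S1 reads c0=3 → after 1×micro: 1 ⇒ (c0=0, c1=1)
macro 2: S0 reads c1=1 → after 3×micro: 0; S1 reads c0=0 → after 1×micro: 3 ⇒ (c0=0, c1=3)
macro 3: S0 reads c1=3 → after 3×micro: 0; S1 reads c0=0 → after 1×micro: 1 ⇒ (c0=0, c1=1)
macro 4: S0 reads c1=1 → after 3×micro: 0; S1 reads c0=0 → after 1×micro: 3 ⇒ (c0=0, c1=3)
macro 5: S0 reads c1=3 → after 3×micro: 0; S1 reads c0=0 → after 1×micro: 1 ⇒ (c0=0, c1=1)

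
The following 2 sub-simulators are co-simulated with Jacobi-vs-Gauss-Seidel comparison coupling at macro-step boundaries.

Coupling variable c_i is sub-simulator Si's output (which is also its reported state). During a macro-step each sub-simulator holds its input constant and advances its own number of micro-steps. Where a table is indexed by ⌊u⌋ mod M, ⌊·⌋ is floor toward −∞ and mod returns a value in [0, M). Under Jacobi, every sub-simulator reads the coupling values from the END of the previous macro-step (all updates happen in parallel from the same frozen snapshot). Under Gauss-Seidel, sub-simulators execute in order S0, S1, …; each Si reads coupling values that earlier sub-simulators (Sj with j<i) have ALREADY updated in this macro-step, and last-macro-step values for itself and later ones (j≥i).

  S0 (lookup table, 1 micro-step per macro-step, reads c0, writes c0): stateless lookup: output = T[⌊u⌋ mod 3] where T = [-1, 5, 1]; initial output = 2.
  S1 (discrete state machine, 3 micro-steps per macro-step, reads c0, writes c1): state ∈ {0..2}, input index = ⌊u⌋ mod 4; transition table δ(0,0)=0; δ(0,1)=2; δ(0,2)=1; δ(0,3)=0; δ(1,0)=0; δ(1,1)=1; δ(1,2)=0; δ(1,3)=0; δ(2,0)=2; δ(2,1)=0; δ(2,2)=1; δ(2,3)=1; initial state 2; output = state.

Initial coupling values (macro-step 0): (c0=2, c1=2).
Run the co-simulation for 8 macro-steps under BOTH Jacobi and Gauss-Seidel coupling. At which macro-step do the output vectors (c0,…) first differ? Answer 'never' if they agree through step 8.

[Jacobi] macro 1: S0 reads c0=2 → after 1×micro: 1; S1 reads c0=2 → after 3×micro: 1 ⇒ (c0=1, c1=1)
[Jacobi] macro 2: S0 reads c0=1 → after 1×micro: 5; S1 reads c0=1 → after 3×micro: 1 ⇒ (c0=5, c1=1)
[Jacobi] macro 3: S0 reads c0=5 → after 1×micro: 1; S1 reads c0=5 → after 3×micro: 1 ⇒ (c0=1, c1=1)
[Jacobi] macro 4: S0 reads c0=1 → after 1×micro: 5; S1 reads c0=1 → after 3×micro: 1 ⇒ (c0=5, c1=1)
[Jacobi] macro 5: S0 reads c0=5 → after 1×micro: 1; S1 reads c0=5 → after 3×micro: 1 ⇒ (c0=1, c1=1)
[Jacobi] macro 6: S0 reads c0=1 → after 1×micro: 5; S1 reads c0=1 → after 3×micro: 1 ⇒ (c0=5, c1=1)
[Jacobi] macro 7: S0 reads c0=5 → after 1×micro: 1; S1 reads c0=5 → after 3×micro: 1 ⇒ (c0=1, c1=1)
[Jacobi] macro 8: S0 reads c0=1 → after 1×micro: 5; S1 reads c0=1 → after 3×micro: 1 ⇒ (c0=5, c1=1)
[Gauss-Seidel] macro 1: S0 reads c0=2 → after 1×micro: 1; S1 reads c0=1 → after 3×micro: 0 ⇒ (c0=1, c1=0)
[Gauss-Seidel] macro 2: S0 reads c0=1 → after 1×micro: 5; S1 reads c0=5 → after 3×micro: 2 ⇒ (c0=5, c1=2)
[Gauss-Seidel] macro 3: S0 reads c0=5 → after 1×micro: 1; S1 reads c0=1 → after 3×micro: 0 ⇒ (c0=1, c1=0)
[Gauss-Seidel] macro 4: S0 reads c0=1 → after 1×micro: 5; S1 reads c0=5 → after 3×micro: 2 ⇒ (c0=5, c1=2)
[Gauss-Seidel] macro 5: S0 reads c0=5 → after 1×micro: 1; S1 reads c0=1 → after 3×micro: 0 ⇒ (c0=1, c1=0)
[Gauss-Seidel] macro 6: S0 reads c0=1 → after 1×micro: 5; S1 reads c0=5 → after 3×micro: 2 ⇒ (c0=5, c1=2)
[Gauss-Seidel] macro 7: S0 reads c0=5 → after 1×micro: 1; S1 reads c0=1 → after 3×micro: 0 ⇒ (c0=1, c1=0)
[Gauss-Seidel] macro 8: S0 reads c0=1 → after 1×micro: 5; S1 reads c0=5 → after 3×micro: 2 ⇒ (c0=5, c1=2)

first divergence at macro-step: 1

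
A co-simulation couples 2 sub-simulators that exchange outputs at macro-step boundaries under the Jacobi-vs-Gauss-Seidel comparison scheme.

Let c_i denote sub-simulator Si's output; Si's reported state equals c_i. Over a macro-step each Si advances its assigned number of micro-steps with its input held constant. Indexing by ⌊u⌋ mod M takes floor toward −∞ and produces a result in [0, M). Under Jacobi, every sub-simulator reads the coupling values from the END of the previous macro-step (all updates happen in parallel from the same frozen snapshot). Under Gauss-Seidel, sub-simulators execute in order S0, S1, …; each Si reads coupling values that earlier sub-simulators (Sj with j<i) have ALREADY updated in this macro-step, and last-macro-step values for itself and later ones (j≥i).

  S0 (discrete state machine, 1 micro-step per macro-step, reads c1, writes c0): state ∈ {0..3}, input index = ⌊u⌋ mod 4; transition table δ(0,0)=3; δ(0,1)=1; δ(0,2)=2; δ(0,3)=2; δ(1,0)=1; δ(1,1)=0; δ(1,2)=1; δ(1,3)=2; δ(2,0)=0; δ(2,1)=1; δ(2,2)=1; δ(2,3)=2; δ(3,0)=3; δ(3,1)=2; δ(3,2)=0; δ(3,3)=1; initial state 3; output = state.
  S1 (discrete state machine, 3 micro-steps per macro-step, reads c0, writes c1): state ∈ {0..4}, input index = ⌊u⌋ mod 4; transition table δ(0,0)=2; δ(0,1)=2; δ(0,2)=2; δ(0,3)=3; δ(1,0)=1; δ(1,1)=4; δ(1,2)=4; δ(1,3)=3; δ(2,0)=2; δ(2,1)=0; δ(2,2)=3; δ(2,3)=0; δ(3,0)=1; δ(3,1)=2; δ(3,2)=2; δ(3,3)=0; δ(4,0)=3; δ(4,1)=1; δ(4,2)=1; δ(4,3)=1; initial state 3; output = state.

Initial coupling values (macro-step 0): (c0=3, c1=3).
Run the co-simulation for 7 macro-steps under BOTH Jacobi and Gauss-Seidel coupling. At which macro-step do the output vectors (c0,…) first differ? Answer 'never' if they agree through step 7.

[Jacobi] macro 1: S0 reads c1=3 → after 1×micro: 1; S1 reads c0=3 → after 3×micro: 0 ⇒ (c0=1, c1=0)
[Jacobi] macro 2: S0 reads c1=0 → after 1×micro: 1; S1 reads c0=1 → after 3×micro: 2 ⇒ (c0=1, c1=2)
[Jacobi] macro 3: S0 reads c1=2 → after 1×micro: 1; S1 reads c0=1 → after 3×micro: 0 ⇒ (c0=1, c1=0)
[Jacobi] macro 4: S0 reads c1=0 → after 1×micro: 1; S1 reads c0=1 → after 3×micro: 2 ⇒ (c0=1, c1=2)
[Jacobi] macro 5: S0 reads c1=2 → after 1×micro: 1; S1 reads c0=1 → after 3×micro: 0 ⇒ (c0=1, c1=0)
[Jacobi] macro 6: S0 reads c1=0 → after 1×micro: 1; S1 reads c0=1 → after 3×micro: 2 ⇒ (c0=1, c1=2)
[Jacobi] macro 7: S0 reads c1=2 → after 1×micro: 1; S1 reads c0=1 → after 3×micro: 0 ⇒ (c0=1, c1=0)
[Gauss-Seidel] macro 1: S0 reads c1=3 → after 1×micro: 1; S1 reads c0=1 → after 3×micro: 2 ⇒ (c0=1, c1=2)
[Gauss-Seidel] macro 2: S0 reads c1=2 → after 1×micro: 1; S1 reads c0=1 → after 3×micro: 0 ⇒ (c0=1, c1=0)
[Gauss-Seidel] macro 3: S0 reads c1=0 → after 1×micro: 1; S1 reads c0=1 → after 3×micro: 2 ⇒ (c0=1, c1=2)
[Gauss-Seidel] macro 4: S0 reads c1=2 → after 1×micro: 1; S1 reads c0=1 → after 3×micro: 0 ⇒ (c0=1, c1=0)
[Gauss-Seidel] macro 5: S0 reads c1=0 → after 1×micro: 1; S1 reads c0=1 → after 3×micro: 2 ⇒ (c0=1, c1=2)
[Gauss-Seidel] macro 6: S0 reads c1=2 → after 1×micro: 1; S1 reads c0=1 → after 3×micro: 0 ⇒ (c0=1, c1=0)
[Gauss-Seidel] macro 7: S0 reads c1=0 → after 1×micro: 1; S1 reads c0=1 → after 3×micro: 2 ⇒ (c0=1, c1=2)

first divergence at macro-step: 1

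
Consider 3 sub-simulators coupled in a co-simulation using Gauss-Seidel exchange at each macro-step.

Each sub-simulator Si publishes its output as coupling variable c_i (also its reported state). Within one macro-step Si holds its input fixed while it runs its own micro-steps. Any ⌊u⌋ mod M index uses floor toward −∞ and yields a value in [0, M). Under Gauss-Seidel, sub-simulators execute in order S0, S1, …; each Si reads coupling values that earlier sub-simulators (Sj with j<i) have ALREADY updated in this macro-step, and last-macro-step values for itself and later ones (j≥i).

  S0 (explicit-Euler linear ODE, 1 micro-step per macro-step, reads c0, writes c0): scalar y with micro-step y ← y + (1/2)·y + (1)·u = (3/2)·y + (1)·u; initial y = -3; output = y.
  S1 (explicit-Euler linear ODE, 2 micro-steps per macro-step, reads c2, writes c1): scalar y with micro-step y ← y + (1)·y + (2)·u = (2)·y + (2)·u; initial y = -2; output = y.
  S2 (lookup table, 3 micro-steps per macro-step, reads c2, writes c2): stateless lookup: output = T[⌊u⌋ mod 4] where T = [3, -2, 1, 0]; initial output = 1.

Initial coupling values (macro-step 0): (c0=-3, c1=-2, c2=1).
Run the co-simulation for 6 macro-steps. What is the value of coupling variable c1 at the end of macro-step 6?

macro 1: S0 reads c0=-3 → after 1×micro: -15/2; S1 reads c2=1 → after 2×micro: -2; S2 reads c2=1 → after 3×micro: -2 ⇒ (c0=-15/2, c1=-2, c2=-2)
macro 2: S0 reads c0=-15/2 → after 1×micro: -75/4; S1 reads c2=-2 → after 2×micro: -20; S2 reads c2=-2 → after 3×micro: 1 ⇒ (c0=-75/4, c1=-20, c2=1)
macro 3: S0 reads c0=-75/4 → after 1×micro: -375/8; S1 reads c2=1 → after 2×micro: -74; S2 reads c2=1 → after 3×micro: -2 ⇒ (c0=-375/8, c1=-74, c2=-2)
macro 4: S0 reads c0=-375/8 → after 1×micro: -1875/16; S1 reads c2=-2 → after 2×micro: -308; S2 reads c2=-2 → after 3×micro: 1 ⇒ (c0=-1875/16, c1=-308, c2=1)
macro 5: S0 reads c0=-1875/16 → after 1×micro: -9375/32; S1 reads c2=1 → after 2×micro: -1226; S2 reads c2=1 → after 3×micro: -2 ⇒ (c0=-9375/32, c1=-1226, c2=-2)
macro 6: S0 reads c0=-9375/32 → after 1×micro: -46875/64; S1 reads c2=-2 → after 2×micro: -4916; S2 reads c2=-2 → after 3×micro: 1 ⇒ (c0=-46875/64, c1=-4916, c2=1)

c1 at macro-step 6 = -4916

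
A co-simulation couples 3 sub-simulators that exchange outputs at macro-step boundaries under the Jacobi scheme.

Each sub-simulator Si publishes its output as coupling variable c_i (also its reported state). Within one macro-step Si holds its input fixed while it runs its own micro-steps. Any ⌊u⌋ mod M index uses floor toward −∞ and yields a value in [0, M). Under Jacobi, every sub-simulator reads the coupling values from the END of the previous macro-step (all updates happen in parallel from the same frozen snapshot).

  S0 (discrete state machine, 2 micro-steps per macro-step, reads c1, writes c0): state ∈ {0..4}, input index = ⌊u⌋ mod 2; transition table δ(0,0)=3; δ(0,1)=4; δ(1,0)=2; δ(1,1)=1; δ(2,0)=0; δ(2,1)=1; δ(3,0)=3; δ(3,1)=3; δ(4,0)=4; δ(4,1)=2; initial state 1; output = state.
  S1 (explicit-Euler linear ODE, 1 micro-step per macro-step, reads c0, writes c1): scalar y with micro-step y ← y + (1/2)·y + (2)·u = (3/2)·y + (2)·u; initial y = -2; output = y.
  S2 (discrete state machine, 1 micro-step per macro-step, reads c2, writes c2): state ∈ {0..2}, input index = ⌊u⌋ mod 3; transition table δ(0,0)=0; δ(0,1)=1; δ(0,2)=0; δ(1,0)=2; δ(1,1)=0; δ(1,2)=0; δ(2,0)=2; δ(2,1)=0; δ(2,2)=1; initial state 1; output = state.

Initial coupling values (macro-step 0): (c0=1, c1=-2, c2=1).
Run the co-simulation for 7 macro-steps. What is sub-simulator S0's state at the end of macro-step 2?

macro 1: S0 reads c1=-2 → after 2×micro: 0; S1 reads c0=1 → after 1×micro: -1; S2 reads c2=1 → after 1×micro: 0 ⇒ (c0=0, c1=-1, c2=0)
macro 2: S0 reads c1=-1 → after 2×micro: 2; S1 reads c0=0 → after 1×micro: -3/2; S2 reads c2=0 → after 1×micro: 0 ⇒ (c0=2, c1=-3/2, c2=0)
macro 3: S0 reads c1=-3/2 → after 2×micro: 3; S1 reads c0=2 → after 1×micro: 7/4; S2 reads c2=0 → after 1×micro: 0 ⇒ (c0=3, c1=7/4, c2=0)
macro 4: S0 reads c1=7/4 → after 2×micro: 3; S1 reads c0=3 → after 1×micro: 69/8; S2 reads c2=0 → after 1×micro: 0 ⇒ (c0=3, c1=69/8, c2=0)
macro 5: S0 reads c1=69/8 → after 2×micro: 3; S1 reads c0=3 → after 1×micro: 303/16; S2 reads c2=0 → after 1×micro: 0 ⇒ (c0=3, c1=303/16, c2=0)
macro 6: S0 reads c1=303/16 → after 2×micro: 3; S1 reads c0=3 → after 1×micro: 1101/32; S2 reads c2=0 → after 1×micro: 0 ⇒ (c0=3, c1=1101/32, c2=0)
macro 7: S0 reads c1=1101/32 → after 2×micro: 3; S1 reads c0=3 → after 1×micro: 3687/64; S2 reads c2=0 → after 1×micro: 0 ⇒ (c0=3, c1=3687/64, c2=0)

S0 state at macro-step 2 = 2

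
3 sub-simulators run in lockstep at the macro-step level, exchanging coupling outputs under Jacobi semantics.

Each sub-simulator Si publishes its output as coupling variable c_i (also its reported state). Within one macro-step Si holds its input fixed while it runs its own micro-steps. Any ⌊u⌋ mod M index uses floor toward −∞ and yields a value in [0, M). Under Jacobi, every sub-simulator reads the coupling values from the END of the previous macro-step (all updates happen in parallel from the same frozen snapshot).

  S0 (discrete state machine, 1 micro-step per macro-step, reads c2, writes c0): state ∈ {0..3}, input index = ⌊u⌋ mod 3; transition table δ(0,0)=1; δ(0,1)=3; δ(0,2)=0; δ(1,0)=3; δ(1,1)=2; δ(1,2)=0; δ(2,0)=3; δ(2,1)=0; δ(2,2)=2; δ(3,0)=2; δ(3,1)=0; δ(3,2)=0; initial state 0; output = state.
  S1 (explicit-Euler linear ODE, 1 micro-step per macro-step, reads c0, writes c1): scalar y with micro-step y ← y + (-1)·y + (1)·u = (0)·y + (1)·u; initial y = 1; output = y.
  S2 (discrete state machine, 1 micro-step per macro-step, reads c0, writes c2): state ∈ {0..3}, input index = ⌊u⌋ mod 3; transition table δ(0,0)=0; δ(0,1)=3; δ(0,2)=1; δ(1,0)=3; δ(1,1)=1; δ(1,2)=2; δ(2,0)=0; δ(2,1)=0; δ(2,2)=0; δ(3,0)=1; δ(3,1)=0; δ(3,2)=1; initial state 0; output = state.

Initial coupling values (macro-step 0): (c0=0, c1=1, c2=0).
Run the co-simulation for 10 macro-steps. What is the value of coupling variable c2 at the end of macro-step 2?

c2 at macro-step 2 = 3

macro 1: S0 reads c2=0 → after 1×micro: 1; S1 reads c0=0 → after 1×micro: 0; S2 reads c0=0 → after 1×micro: 0 ⇒ (c0=1, c1=0, c2=0)
macro 2: S0 reads c2=0 → after 1×micro: 3; S1 reads c0=1 → after 1×micro: 1; S2 reads c0=1 → after 1×micro: 3 ⇒ (c0=3, c1=1, c2=3)
macro 3: S0 reads c2=3 → after 1×micro: 2; S1 reads c0=3 → after 1×micro: 3; S2 reads c0=3 → after 1×micro: 1 ⇒ (c0=2, c1=3, c2=1)
macro 4: S0 reads c2=1 → after 1×micro: 0; S1 reads c0=2 → after 1×micro: 2; S2 reads c0=2 → after 1×micro: 2 ⇒ (c0=0, c1=2, c2=2)
macro 5: S0 reads c2=2 → after 1×micro: 0; S1 reads c0=0 → after 1×micro: 0; S2 reads c0=0 → after 1×micro: 0 ⇒ (c0=0, c1=0, c2=0)
macro 6: S0 reads c2=0 → after 1×micro: 1; S1 reads c0=0 → after 1×micro: 0; S2 reads c0=0 → after 1×micro: 0 ⇒ (c0=1, c1=0, c2=0)
macro 7: S0 reads c2=0 → after 1×micro: 3; S1 reads c0=1 → after 1×micro: 1; S2 reads c0=1 → after 1×micro: 3 ⇒ (c0=3, c1=1, c2=3)
macro 8: S0 reads c2=3 → after 1×micro: 2; S1 reads c0=3 → after 1×micro: 3; S2 reads c0=3 → after 1×micro: 1 ⇒ (c0=2, c1=3, c2=1)
macro 9: S0 reads c2=1 → after 1×micro: 0; S1 reads c0=2 → after 1×micro: 2; S2 reads c0=2 → after 1×micro: 2 ⇒ (c0=0, c1=2, c2=2)
macro 10: S0 reads c2=2 → after 1×micro: 0; S1 reads c0=0 → after 1×micro: 0; S2 reads c0=0 → after 1×micro: 0 ⇒ (c0=0, c1=0, c2=0)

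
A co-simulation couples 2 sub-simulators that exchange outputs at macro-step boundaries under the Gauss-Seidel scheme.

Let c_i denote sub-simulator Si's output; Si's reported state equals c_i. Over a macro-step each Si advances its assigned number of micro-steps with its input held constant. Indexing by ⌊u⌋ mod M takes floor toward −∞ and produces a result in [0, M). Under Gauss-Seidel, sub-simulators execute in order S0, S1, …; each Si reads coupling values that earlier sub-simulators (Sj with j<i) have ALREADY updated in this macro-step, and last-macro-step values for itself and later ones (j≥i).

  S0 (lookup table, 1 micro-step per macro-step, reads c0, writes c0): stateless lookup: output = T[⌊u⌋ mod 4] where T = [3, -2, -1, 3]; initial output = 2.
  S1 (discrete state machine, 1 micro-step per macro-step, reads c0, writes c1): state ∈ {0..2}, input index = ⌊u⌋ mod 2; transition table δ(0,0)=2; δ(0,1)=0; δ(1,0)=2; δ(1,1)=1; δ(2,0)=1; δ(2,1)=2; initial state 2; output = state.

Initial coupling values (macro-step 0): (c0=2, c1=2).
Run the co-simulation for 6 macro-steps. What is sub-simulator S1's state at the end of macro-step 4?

S1 state at macro-step 4 = 2

macro 1: S0 reads c0=2 → after 1×micro: -1; S1 reads c0=-1 → after 1×micro: 2 ⇒ (c0=-1, c1=2)
macro 2: S0 reads c0=-1 → after 1×micro: 3; S1 reads c0=3 → after 1×micro: 2 ⇒ (c0=3, c1=2)
macro 3: S0 reads c0=3 → after 1×micro: 3; S1 reads c0=3 → after 1×micro: 2 ⇒ (c0=3, c1=2)
macro 4: S0 reads c0=3 → after 1×micro: 3; S1 reads c0=3 → after 1×micro: 2 ⇒ (c0=3, c1=2)
macro 5: S0 reads c0=3 → after 1×micro: 3; S1 reads c0=3 → after 1×micro: 2 ⇒ (c0=3, c1=2)
macro 6: S0 reads c0=3 → after 1×micro: 3; S1 reads c0=3 → after 1×micro: 2 ⇒ (c0=3, c1=2)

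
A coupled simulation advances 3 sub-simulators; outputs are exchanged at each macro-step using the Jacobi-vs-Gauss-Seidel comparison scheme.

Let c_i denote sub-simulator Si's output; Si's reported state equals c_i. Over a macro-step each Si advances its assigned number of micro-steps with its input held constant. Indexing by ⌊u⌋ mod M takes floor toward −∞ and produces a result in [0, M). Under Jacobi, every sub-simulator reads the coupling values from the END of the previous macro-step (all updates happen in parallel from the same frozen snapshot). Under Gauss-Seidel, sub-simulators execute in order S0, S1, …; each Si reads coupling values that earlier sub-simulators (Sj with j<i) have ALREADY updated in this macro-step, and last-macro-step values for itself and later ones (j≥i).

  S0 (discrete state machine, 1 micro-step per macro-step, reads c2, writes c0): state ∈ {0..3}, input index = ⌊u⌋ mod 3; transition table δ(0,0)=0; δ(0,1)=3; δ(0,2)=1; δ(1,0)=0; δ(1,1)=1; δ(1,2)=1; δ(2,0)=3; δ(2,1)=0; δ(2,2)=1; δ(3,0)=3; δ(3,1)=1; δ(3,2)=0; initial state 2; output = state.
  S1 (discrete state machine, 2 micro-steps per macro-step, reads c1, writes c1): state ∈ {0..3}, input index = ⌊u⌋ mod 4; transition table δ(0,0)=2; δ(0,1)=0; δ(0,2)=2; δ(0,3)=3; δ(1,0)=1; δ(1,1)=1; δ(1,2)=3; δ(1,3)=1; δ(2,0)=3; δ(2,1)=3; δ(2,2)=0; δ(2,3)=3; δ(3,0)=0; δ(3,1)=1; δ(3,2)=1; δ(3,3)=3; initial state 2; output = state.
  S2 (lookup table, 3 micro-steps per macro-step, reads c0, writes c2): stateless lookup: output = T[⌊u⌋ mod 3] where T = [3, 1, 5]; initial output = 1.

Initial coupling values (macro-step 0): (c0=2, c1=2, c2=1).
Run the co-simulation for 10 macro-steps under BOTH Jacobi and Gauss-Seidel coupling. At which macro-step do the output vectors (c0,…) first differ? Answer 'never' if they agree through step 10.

[Jacobi] macro 1: S0 reads c2=1 → after 1×micro: 0; S1 reads c1=2 → after 2×micro: 2; S2 reads c0=2 → after 3×micro: 5 ⇒ (c0=0, c1=2, c2=5)
[Jacobi] macro 2: S0 reads c2=5 → after 1×micro: 1; S1 reads c1=2 → after 2×micro: 2; S2 reads c0=0 → after 3×micro: 3 ⇒ (c0=1, c1=2, c2=3)
[Jacobi] macro 3: S0 reads c2=3 → after 1×micro: 0; S1 reads c1=2 → after 2×micro: 2; S2 reads c0=1 → after 3×micro: 1 ⇒ (c0=0, c1=2, c2=1)
[Jacobi] macro 4: S0 reads c2=1 → after 1×micro: 3; S1 reads c1=2 → after 2×micro: 2; S2 reads c0=0 → after 3×micro: 3 ⇒ (c0=3, c1=2, c2=3)
[Jacobi] macro 5: S0 reads c2=3 → after 1×micro: 3; S1 reads c1=2 → after 2×micro: 2; S2 reads c0=3 → after 3×micro: 3 ⇒ (c0=3, c1=2, c2=3)
[Jacobi] macro 6: S0 reads c2=3 → after 1×micro: 3; S1 reads c1=2 → after 2×micro: 2; S2 reads c0=3 → after 3×micro: 3 ⇒ (c0=3, c1=2, c2=3)
[Jacobi] macro 7: S0 reads c2=3 → after 1×micro: 3; S1 reads c1=2 → after 2×micro: 2; S2 reads c0=3 → after 3×micro: 3 ⇒ (c0=3, c1=2, c2=3)
[Jacobi] macro 8: S0 reads c2=3 → after 1×micro: 3; S1 reads c1=2 → after 2×micro: 2; S2 reads c0=3 → after 3×micro: 3 ⇒ (c0=3, c1=2, c2=3)
[Jacobi] macro 9: S0 reads c2=3 → after 1×micro: 3; S1 reads c1=2 → after 2×micro: 2; S2 reads c0=3 → after 3×micro: 3 ⇒ (c0=3, c1=2, c2=3)
[Jacobi] macro 10: S0 reads c2=3 → after 1×micro: 3; S1 reads c1=2 → after 2×micro: 2; S2 reads c0=3 → after 3×micro: 3 ⇒ (c0=3, c1=2, c2=3)
[Gauss-Seidel] macro 1: S0 reads c2=1 → after 1×micro: 0; S1 reads c1=2 → after 2×micro: 2; S2 reads c0=0 → after 3×micro: 3 ⇒ (c0=0, c1=2, c2=3)
[Gauss-Seidel] macro 2: S0 reads c2=3 → after 1×micro: 0; S1 reads c1=2 → after 2×micro: 2; S2 reads c0=0 → after 3×micro: 3 ⇒ (c0=0, c1=2, c2=3)
[Gauss-Seidel] macro 3: S0 reads c2=3 → after 1×micro: 0; S1 reads c1=2 → after 2×micro: 2; S2 reads c0=0 → after 3×micro: 3 ⇒ (c0=0, c1=2, c2=3)
[Gauss-Seidel] macro 4: S0 reads c2=3 → after 1×micro: 0; S1 reads c1=2 → after 2×micro: 2; S2 reads c0=0 → after 3×micro: 3 ⇒ (c0=0, c1=2, c2=3)
[Gauss-Seidel] macro 5: S0 reads c2=3 → after 1×micro: 0; S1 reads c1=2 → after 2×micro: 2; S2 reads c0=0 → after 3×micro: 3 ⇒ (c0=0, c1=2, c2=3)
[Gauss-Seidel] macro 6: S0 reads c2=3 → after 1×micro: 0; S1 reads c1=2 → after 2×micro: 2; S2 reads c0=0 → after 3×micro: 3 ⇒ (c0=0, c1=2, c2=3)
[Gauss-Seidel] macro 7: S0 reads c2=3 → after 1×micro: 0; S1 reads c1=2 → after 2×micro: 2; S2 reads c0=0 → after 3×micro: 3 ⇒ (c0=0, c1=2, c2=3)
[Gauss-Seidel] macro 8: S0 reads c2=3 → after 1×micro: 0; S1 reads c1=2 → after 2×micro: 2; S2 reads c0=0 → after 3×micro: 3 ⇒ (c0=0, c1=2, c2=3)
[Gauss-Seidel] macro 9: S0 reads c2=3 → after 1×micro: 0; S1 reads c1=2 → after 2×micro: 2; S2 reads c0=0 → after 3×micro: 3 ⇒ (c0=0, c1=2, c2=3)
[Gauss-Seidel] macro 10: S0 reads c2=3 → after 1×micro: 0; S1 reads c1=2 → after 2×micro: 2; S2 reads c0=0 → after 3×micro: 3 ⇒ (c0=0, c1=2, c2=3)

first divergence at macro-step: 1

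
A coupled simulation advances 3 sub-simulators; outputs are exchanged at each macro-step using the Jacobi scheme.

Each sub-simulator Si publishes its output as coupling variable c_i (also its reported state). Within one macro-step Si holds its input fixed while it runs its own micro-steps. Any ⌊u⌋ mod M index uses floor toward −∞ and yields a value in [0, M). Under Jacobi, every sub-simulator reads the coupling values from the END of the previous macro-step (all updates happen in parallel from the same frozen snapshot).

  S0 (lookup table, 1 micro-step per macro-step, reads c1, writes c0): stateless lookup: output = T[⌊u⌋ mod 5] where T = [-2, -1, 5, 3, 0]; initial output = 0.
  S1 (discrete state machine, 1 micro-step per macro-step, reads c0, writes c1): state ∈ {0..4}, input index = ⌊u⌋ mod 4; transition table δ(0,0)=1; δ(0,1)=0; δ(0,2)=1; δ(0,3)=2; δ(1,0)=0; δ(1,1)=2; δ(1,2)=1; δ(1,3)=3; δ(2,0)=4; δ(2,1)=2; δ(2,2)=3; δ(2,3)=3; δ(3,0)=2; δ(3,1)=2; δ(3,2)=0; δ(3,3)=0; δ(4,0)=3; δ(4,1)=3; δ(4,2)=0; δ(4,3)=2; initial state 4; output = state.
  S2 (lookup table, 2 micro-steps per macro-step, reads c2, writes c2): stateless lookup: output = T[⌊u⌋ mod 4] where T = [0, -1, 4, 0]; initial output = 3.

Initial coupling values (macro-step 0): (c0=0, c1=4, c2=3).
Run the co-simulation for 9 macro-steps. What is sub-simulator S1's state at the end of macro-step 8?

macro 1: S0 reads c1=4 → after 1×micro: 0; S1 reads c0=0 → after 1×micro: 3; S2 reads c2=3 → after 2×micro: 0 ⇒ (c0=0, c1=3, c2=0)
macro 2: S0 reads c1=3 → after 1×micro: 3; S1 reads c0=0 → after 1×micro: 2; S2 reads c2=0 → after 2×micro: 0 ⇒ (c0=3, c1=2, c2=0)
macro 3: S0 reads c1=2 → after 1×micro: 5; S1 reads c0=3 → after 1×micro: 3; S2 reads c2=0 → after 2×micro: 0 ⇒ (c0=5, c1=3, c2=0)
macro 4: S0 reads c1=3 → after 1×micro: 3; S1 reads c0=5 → after 1×micro: 2; S2 reads c2=0 → after 2×micro: 0 ⇒ (c0=3, c1=2, c2=0)
macro 5: S0 reads c1=2 → after 1×micro: 5; S1 reads c0=3 → after 1×micro: 3; S2 reads c2=0 → after 2×micro: 0 ⇒ (c0=5, c1=3, c2=0)
macro 6: S0 reads c1=3 → after 1×micro: 3; S1 reads c0=5 → after 1×micro: 2; S2 reads c2=0 → after 2×micro: 0 ⇒ (c0=3, c1=2, c2=0)
macro 7: S0 reads c1=2 → after 1×micro: 5; S1 reads c0=3 → after 1×micro: 3; S2 reads c2=0 → after 2×micro: 0 ⇒ (c0=5, c1=3, c2=0)
macro 8: S0 reads c1=3 → after 1×micro: 3; S1 reads c0=5 → after 1×micro: 2; S2 reads c2=0 → after 2×micro: 0 ⇒ (c0=3, c1=2, c2=0)
macro 9: S0 reads c1=2 → after 1×micro: 5; S1 reads c0=3 → after 1×micro: 3; S2 reads c2=0 → after 2×micro: 0 ⇒ (c0=5, c1=3, c2=0)

S1 state at macro-step 8 = 2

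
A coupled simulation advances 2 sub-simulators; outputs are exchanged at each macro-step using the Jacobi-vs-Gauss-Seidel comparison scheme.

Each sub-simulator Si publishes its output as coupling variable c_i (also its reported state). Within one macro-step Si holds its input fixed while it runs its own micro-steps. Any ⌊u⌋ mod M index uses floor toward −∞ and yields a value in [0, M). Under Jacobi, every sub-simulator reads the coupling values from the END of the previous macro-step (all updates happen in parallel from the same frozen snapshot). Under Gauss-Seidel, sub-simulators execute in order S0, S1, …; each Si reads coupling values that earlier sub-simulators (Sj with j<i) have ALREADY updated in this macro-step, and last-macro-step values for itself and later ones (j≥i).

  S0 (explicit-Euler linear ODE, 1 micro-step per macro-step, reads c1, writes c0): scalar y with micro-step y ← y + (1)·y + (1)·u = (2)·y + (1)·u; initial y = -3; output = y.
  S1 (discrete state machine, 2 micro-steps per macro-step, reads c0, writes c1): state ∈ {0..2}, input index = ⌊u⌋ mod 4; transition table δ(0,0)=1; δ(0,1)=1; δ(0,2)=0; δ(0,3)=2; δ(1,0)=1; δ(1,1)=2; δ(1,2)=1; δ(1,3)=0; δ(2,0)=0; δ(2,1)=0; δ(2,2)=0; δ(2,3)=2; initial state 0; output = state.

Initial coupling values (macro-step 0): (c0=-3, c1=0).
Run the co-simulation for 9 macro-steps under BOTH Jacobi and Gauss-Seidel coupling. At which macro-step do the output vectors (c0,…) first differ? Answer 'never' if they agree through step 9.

[Jacobi] macro 1: S0 reads c1=0 → after 1×micro: -6; S1 reads c0=-3 → after 2×micro: 2 ⇒ (c0=-6, c1=2)
[Jacobi] macro 2: S0 reads c1=2 → after 1×micro: -10; S1 reads c0=-6 → after 2×micro: 0 ⇒ (c0=-10, c1=0)
[Jacobi] macro 3: S0 reads c1=0 → after 1×micro: -20; S1 reads c0=-10 → after 2×micro: 0 ⇒ (c0=-20, c1=0)
[Jacobi] macro 4: S0 reads c1=0 → after 1×micro: -40; S1 reads c0=-20 → after 2×micro: 1 ⇒ (c0=-40, c1=1)
[Jacobi] macro 5: S0 reads c1=1 → after 1×micro: -79; S1 reads c0=-40 → after 2×micro: 1 ⇒ (c0=-79, c1=1)
[Jacobi] macro 6: S0 reads c1=1 → after 1×micro: -157; S1 reads c0=-79 → after 2×micro: 0 ⇒ (c0=-157, c1=0)
[Jacobi] macro 7: S0 reads c1=0 → after 1×micro: -314; S1 reads c0=-157 → after 2×micro: 2 ⇒ (c0=-314, c1=2)
[Jacobi] macro 8: S0 reads c1=2 → after 1×micro: -626; S1 reads c0=-314 → after 2×micro: 0 ⇒ (c0=-626, c1=0)
[Jacobi] macro 9: S0 reads c1=0 → after 1×micro: -1252; S1 reads c0=-626 → after 2×micro: 0 ⇒ (c0=-1252, c1=0)
[Gauss-Seidel] macro 1: S0 reads c1=0 → after 1×micro: -6; S1 reads c0=-6 → after 2×micro: 0 ⇒ (c0=-6, c1=0)
[Gauss-Seidel] macro 2: S0 reads c1=0 → after 1×micro: -12; S1 reads c0=-12 → after 2×micro: 1 ⇒ (c0=-12, c1=1)
[Gauss-Seidel] macro 3: S0 reads c1=1 → after 1×micro: -23; S1 reads c0=-23 → after 2×micro: 0 ⇒ (c0=-23, c1=0)
[Gauss-Seidel] macro 4: S0 reads c1=0 → after 1×micro: -46; S1 reads c0=-46 → after 2×micro: 0 ⇒ (c0=-46, c1=0)
[Gauss-Seidel] macro 5: S0 reads c1=0 → after 1×micro: -92; S1 reads c0=-92 → after 2×micro: 1 ⇒ (c0=-92, c1=1)
[Gauss-Seidel] macro 6: S0 reads c1=1 → after 1×micro: -183; S1 reads c0=-183 → after 2×micro: 0 ⇒ (c0=-183, c1=0)
[Gauss-Seidel] macro 7: S0 reads c1=0 → after 1×micro: -366; S1 reads c0=-366 → after 2×micro: 0 ⇒ (c0=-366, c1=0)
[Gauss-Seidel] macro 8: S0 reads c1=0 → after 1×micro: -732; S1 reads c0=-732 → after 2×micro: 1 ⇒ (c0=-732, c1=1)
[Gauss-Seidel] macro 9: S0 reads c1=1 → after 1×micro: -1463; S1 reads c0=-1463 → after 2×micro: 0 ⇒ (c0=-1463, c1=0)

first divergence at macro-step: 1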